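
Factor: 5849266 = 2^1*31^1 * 94343^1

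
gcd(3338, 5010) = 2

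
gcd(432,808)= 8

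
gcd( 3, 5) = 1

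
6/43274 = 3/21637 = 0.00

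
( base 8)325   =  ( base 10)213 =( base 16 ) D5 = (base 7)423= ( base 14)113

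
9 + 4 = 13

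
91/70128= 91/70128 = 0.00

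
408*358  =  146064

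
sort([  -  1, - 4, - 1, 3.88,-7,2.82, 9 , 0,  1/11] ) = [ - 7,-4,  -  1, - 1, 0, 1/11,2.82, 3.88, 9] 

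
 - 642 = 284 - 926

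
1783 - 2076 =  - 293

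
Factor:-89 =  - 89^1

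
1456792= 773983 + 682809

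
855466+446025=1301491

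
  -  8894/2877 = -8894/2877 = - 3.09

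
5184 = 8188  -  3004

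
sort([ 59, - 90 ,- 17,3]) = [ - 90, - 17,  3, 59] 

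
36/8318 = 18/4159 = 0.00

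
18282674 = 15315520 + 2967154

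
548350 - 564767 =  - 16417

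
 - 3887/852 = - 3887/852= - 4.56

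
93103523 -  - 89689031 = 182792554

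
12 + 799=811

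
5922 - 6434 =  - 512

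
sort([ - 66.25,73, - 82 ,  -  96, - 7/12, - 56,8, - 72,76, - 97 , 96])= [ - 97, - 96, - 82, - 72, - 66.25, - 56,  -  7/12,  8,73,76,  96] 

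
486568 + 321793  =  808361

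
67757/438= 67757/438 =154.70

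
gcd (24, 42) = 6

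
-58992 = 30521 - 89513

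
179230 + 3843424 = 4022654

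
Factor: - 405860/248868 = -455/279=- 3^(- 2 ) * 5^1*7^1*13^1*31^ ( - 1) 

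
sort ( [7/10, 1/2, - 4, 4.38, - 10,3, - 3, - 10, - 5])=[ - 10,  -  10, - 5, - 4, - 3,1/2 , 7/10,3,4.38 ] 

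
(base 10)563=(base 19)1ac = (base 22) 13D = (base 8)1063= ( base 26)lh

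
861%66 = 3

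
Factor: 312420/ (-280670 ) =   -  2^1*3^1*13^( - 1)*17^( - 1)*41^1 = -  246/221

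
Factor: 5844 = 2^2*3^1 * 487^1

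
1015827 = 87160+928667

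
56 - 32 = 24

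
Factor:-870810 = -2^1*3^1 * 5^1*29027^1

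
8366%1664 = 46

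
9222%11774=9222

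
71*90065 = 6394615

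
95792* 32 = 3065344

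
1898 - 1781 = 117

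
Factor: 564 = 2^2*3^1*47^1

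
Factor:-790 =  - 2^1*5^1*79^1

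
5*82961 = 414805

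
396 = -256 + 652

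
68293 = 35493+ 32800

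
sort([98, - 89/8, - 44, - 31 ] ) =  [ - 44, - 31, - 89/8,  98 ]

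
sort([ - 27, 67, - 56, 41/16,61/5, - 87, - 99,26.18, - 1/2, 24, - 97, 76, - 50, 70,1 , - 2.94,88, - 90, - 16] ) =[ - 99,-97, - 90, - 87, - 56,-50, - 27, - 16, - 2.94 , - 1/2,1 , 41/16, 61/5,24,26.18,67  ,  70 , 76, 88] 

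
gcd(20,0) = 20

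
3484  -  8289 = -4805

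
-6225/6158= -6225/6158 = - 1.01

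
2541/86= 29 + 47/86 =29.55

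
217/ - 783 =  - 217/783 = -  0.28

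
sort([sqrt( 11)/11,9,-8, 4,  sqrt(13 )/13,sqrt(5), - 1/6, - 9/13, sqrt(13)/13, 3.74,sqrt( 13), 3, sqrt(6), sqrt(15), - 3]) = [-8, - 3  , - 9/13, - 1/6,sqrt(13)/13  ,  sqrt( 13 )/13, sqrt(11)/11, sqrt(5),  sqrt(6), 3,sqrt( 13),3.74,  sqrt(15), 4, 9]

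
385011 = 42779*9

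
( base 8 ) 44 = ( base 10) 36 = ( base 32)14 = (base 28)18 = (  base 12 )30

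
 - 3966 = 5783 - 9749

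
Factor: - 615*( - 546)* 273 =2^1*3^3*5^1*7^2*13^2*41^1 = 91670670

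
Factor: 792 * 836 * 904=598549248 = 2^8*3^2*11^2*19^1*113^1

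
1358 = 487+871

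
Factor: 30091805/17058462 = 2^( - 1 ) * 3^( - 1 )*5^1 * 47^( - 1 )*241^( -1)*251^( - 1) * 1531^1 * 3931^1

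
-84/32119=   -  84/32119 = - 0.00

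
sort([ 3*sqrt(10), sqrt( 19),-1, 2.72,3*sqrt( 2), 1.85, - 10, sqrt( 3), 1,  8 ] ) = [ - 10 , - 1, 1, sqrt( 3), 1.85,  2.72,  3 * sqrt(2) , sqrt( 19), 8 , 3*sqrt( 10)]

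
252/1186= 126/593= 0.21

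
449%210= 29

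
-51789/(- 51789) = 1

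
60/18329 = 60/18329 = 0.00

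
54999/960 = 57 + 93/320=57.29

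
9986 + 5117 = 15103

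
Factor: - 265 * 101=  - 5^1*53^1*101^1  =  - 26765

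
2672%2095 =577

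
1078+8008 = 9086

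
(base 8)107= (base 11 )65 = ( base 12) 5b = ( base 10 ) 71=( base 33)25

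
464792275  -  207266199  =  257526076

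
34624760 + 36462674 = 71087434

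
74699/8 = 74699/8 = 9337.38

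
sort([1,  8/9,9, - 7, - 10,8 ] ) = [ - 10,- 7,8/9,1 , 8, 9]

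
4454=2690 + 1764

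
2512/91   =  27 + 55/91 = 27.60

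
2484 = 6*414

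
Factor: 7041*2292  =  2^2* 3^2*191^1*2347^1 = 16137972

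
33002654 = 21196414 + 11806240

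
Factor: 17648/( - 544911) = -2^4*3^(  -  1)*67^( - 1)*1103^1*2711^ ( - 1) 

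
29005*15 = 435075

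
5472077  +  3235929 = 8708006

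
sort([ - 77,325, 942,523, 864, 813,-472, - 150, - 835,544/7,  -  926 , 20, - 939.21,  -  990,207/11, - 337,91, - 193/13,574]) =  [  -  990, - 939.21, - 926, - 835,-472, - 337,-150, - 77, - 193/13,207/11  ,  20, 544/7,91,  325,523,574,813, 864,942] 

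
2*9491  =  18982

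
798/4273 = 798/4273 = 0.19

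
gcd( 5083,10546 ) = 1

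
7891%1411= 836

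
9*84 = 756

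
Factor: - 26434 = -2^1*13217^1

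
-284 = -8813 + 8529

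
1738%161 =128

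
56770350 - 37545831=19224519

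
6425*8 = 51400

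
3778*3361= 12697858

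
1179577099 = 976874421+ 202702678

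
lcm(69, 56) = 3864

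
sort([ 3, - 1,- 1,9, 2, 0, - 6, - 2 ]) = [ - 6, - 2,  -  1,  -  1,  0 , 2,  3,  9 ]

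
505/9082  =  505/9082 = 0.06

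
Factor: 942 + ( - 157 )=5^1*157^1 =785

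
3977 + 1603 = 5580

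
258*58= 14964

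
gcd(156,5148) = 156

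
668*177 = 118236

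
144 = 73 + 71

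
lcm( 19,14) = 266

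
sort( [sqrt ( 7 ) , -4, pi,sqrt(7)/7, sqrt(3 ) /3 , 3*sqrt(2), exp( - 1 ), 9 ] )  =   [ - 4 , exp( - 1 ),sqrt(7)/7, sqrt(3)/3, sqrt (7) , pi,3*sqrt(2 ),9]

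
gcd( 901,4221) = 1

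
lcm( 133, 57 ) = 399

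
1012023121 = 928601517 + 83421604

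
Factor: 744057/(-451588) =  - 2^ ( - 2 )*3^2*17^(-1)*29^( - 1) * 47^1  *  229^( - 1 )*1759^1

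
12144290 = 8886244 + 3258046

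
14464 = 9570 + 4894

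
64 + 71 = 135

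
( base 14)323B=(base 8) 20745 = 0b10000111100101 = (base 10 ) 8677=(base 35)72w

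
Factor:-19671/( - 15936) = 79/64 = 2^( - 6 )*79^1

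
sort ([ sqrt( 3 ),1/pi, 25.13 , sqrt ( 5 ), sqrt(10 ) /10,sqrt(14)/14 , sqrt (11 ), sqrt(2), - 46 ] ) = [- 46 , sqrt ( 14)/14,sqrt( 10 )/10, 1/pi,  sqrt (2 ) , sqrt (3 ),sqrt( 5 ),sqrt( 11) , 25.13 ]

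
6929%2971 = 987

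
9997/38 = 9997/38= 263.08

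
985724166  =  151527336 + 834196830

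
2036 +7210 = 9246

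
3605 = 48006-44401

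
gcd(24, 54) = 6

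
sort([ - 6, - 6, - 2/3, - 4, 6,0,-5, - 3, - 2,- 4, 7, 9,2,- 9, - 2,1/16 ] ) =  [-9,-6, - 6,-5, - 4, - 4 ,  -  3, - 2, - 2, - 2/3,0, 1/16 , 2,  6,7, 9]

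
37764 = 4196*9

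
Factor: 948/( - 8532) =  - 1/9  =  - 3^( - 2)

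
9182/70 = 4591/35 = 131.17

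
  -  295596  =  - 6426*46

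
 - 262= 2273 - 2535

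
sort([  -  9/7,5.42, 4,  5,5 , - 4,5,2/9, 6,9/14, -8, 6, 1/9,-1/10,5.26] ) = [  -  8, - 4, - 9/7, - 1/10,1/9,2/9,9/14,4, 5,5, 5,5.26,5.42,6,6 ] 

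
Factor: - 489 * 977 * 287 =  - 137115111 = - 3^1*7^1 * 41^1*163^1 * 977^1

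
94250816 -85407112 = 8843704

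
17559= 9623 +7936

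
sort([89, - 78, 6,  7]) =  [ - 78,6, 7 , 89 ]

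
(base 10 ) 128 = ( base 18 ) 72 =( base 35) 3n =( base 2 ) 10000000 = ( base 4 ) 2000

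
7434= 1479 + 5955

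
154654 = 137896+16758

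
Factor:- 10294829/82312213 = - 101^1 * 1601^( - 1 )*51413^(-1)*101929^1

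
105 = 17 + 88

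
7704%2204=1092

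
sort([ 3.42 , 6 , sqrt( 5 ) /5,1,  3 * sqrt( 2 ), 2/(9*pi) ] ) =[ 2/( 9 * pi),sqrt( 5 )/5, 1,  3.42,3* sqrt ( 2) , 6]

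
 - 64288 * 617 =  - 39665696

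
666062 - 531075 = 134987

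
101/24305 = 101/24305=0.00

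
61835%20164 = 1343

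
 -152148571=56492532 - 208641103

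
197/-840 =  - 197/840  =  - 0.23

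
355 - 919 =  - 564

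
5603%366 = 113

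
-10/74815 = -1 + 14961/14963=-  0.00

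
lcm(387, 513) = 22059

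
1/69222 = 1/69222 = 0.00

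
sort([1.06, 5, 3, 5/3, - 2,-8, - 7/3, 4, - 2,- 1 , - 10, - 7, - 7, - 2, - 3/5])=[-10, - 8, - 7,-7 , -7/3 , - 2, - 2 , - 2,- 1, - 3/5 , 1.06, 5/3,3, 4, 5 ]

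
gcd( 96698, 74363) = 1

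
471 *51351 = 24186321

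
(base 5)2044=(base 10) 274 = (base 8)422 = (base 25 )ao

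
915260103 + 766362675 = 1681622778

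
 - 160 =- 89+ - 71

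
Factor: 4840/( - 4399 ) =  - 2^3 * 5^1*11^2*53^( - 1)*83^( - 1)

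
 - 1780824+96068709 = 94287885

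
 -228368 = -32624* 7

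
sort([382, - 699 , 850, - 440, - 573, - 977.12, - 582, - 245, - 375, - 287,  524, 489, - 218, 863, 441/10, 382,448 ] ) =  [ - 977.12,-699, - 582, - 573,-440, - 375, - 287,-245, - 218, 441/10, 382, 382, 448, 489,524, 850,863] 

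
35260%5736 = 844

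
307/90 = 3+37/90= 3.41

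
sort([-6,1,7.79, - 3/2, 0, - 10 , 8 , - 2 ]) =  [ - 10 , - 6,  -  2, - 3/2, 0, 1 , 7.79, 8]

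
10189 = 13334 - 3145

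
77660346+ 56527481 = 134187827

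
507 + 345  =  852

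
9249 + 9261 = 18510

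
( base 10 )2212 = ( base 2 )100010100100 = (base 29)2I8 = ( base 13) 1012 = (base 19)628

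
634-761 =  - 127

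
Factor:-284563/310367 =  - 17^1*19^1*149^ ( - 1)*881^1*2083^( - 1) 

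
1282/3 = 1282/3= 427.33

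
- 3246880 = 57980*( - 56)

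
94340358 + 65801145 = 160141503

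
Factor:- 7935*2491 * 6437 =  - 3^1*5^1*23^2*41^1*47^1*53^1*157^1 = - 127234289145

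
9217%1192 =873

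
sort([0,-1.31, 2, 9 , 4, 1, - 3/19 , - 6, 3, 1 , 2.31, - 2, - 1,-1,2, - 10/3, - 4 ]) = [-6, -4, - 10/3, - 2,  -  1.31, -1, - 1, - 3/19,0, 1, 1, 2, 2 , 2.31, 3, 4,  9]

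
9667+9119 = 18786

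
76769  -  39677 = 37092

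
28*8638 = 241864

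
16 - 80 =-64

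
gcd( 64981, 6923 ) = 7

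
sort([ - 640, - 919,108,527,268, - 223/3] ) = [ - 919,  -  640, - 223/3,  108,268,527 ] 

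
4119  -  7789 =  - 3670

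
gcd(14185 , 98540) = 5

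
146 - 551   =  -405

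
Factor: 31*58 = 2^1*29^1*31^1 = 1798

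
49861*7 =349027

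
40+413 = 453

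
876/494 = 438/247 = 1.77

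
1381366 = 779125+602241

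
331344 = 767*432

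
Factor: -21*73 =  - 1533 = -3^1*7^1*73^1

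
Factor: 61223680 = 2^8*5^1 *7^1*6833^1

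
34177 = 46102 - 11925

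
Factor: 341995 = 5^1*68399^1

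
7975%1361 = 1170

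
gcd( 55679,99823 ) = 1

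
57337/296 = 57337/296 = 193.71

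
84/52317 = 28/17439=0.00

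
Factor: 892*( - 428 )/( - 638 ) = 2^3 *11^( - 1)*29^( - 1) *107^1 * 223^1 = 190888/319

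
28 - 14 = 14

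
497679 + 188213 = 685892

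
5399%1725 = 224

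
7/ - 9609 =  - 7/9609 = - 0.00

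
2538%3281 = 2538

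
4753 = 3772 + 981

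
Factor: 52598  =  2^1*7^1*13^1 * 17^2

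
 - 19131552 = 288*( - 66429 )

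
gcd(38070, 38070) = 38070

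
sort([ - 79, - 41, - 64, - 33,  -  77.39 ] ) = [ - 79, - 77.39  , - 64,-41, - 33 ] 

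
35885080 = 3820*9394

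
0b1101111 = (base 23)4j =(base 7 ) 216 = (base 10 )111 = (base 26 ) 47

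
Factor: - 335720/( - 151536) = 545/246 = 2^(-1 ) * 3^ (  -  1 ) * 5^1*41^ ( - 1 )*109^1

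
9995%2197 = 1207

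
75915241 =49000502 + 26914739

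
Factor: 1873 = 1873^1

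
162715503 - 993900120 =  - 831184617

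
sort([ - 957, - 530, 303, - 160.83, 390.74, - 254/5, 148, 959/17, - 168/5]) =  [ - 957, - 530,  -  160.83, - 254/5,-168/5, 959/17,148,303, 390.74] 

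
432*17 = 7344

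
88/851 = 88/851 = 0.10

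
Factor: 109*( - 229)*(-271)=6764431 = 109^1* 229^1 *271^1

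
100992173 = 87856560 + 13135613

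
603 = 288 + 315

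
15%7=1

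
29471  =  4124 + 25347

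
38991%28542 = 10449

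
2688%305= 248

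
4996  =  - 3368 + 8364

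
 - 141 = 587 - 728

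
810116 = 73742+736374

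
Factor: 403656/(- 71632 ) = -2^(  -  1)*3^1*37^(- 1) * 139^1=- 417/74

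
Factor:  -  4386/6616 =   -  2^ ( - 2)*3^1*17^1*43^1*827^( - 1)=-  2193/3308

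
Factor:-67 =-67^1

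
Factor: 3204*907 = 2906028 = 2^2 *3^2 * 89^1* 907^1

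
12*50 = 600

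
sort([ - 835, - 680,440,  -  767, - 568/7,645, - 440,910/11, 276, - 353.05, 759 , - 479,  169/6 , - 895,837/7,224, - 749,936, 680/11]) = [ - 895, - 835, - 767, - 749, - 680, - 479, - 440, - 353.05, - 568/7,169/6 , 680/11 , 910/11, 837/7,224,276,440,  645, 759, 936] 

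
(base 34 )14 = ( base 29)19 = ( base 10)38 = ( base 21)1h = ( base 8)46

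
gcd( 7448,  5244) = 76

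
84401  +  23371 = 107772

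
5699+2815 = 8514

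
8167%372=355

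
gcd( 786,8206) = 2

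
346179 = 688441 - 342262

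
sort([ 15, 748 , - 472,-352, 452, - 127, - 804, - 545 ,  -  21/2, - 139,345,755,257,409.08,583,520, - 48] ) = [ - 804, - 545,  -  472, - 352, - 139, - 127,-48,-21/2,15, 257, 345,409.08,  452,520, 583,748,755]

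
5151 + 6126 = 11277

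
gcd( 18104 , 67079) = 1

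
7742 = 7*1106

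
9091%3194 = 2703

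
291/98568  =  97/32856  =  0.00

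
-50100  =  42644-92744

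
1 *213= 213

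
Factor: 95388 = 2^2*3^1 * 7949^1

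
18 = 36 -18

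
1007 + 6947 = 7954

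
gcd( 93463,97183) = 1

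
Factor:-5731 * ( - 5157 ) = 3^3 *11^1*191^1*521^1 = 29554767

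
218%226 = 218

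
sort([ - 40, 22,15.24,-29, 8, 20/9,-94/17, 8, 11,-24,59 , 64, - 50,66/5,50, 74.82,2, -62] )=[-62,-50, - 40,- 29,-24,-94/17,  2, 20/9,8,8, 11, 66/5, 15.24,22, 50,59, 64 , 74.82 ]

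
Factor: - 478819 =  - 11^1* 19^1*29^1*79^1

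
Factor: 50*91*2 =9100 = 2^2 *5^2 * 7^1* 13^1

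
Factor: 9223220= 2^2*5^1 * 67^1 * 6883^1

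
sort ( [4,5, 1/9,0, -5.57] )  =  [ - 5.57,0,1/9 , 4,  5 ]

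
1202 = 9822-8620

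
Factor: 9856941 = 3^1*3285647^1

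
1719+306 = 2025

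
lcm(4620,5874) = 411180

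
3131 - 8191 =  - 5060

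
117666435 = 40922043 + 76744392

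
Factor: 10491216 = 2^4*3^1*127^1*1721^1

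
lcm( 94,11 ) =1034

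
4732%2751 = 1981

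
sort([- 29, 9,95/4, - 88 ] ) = [ - 88 , - 29,9,95/4 ] 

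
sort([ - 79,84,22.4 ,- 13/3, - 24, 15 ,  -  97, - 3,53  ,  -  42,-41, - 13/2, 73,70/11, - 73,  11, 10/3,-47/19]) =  [  -  97,-79, - 73,  -  42,  -  41, - 24,-13/2, - 13/3, - 3, - 47/19,  10/3 , 70/11 , 11,15,22.4, 53, 73,84]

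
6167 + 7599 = 13766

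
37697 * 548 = 20657956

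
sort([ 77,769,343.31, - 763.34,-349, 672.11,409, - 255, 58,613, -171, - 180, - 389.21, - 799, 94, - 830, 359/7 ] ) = [ - 830, - 799,-763.34, - 389.21, - 349, - 255, - 180, - 171, 359/7,58, 77, 94, 343.31, 409,613, 672.11 , 769 ] 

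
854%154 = 84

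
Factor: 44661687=3^1* 7^3*43403^1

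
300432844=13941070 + 286491774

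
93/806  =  3/26 = 0.12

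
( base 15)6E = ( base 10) 104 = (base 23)4C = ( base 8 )150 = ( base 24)48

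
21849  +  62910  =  84759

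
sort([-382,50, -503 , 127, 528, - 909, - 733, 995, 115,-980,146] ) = [  -  980, - 909 , - 733, - 503, - 382,50,115 , 127, 146,528,995 ] 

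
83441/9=83441/9 = 9271.22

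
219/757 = 219/757 = 0.29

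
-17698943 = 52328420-70027363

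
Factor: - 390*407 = -158730 =- 2^1*3^1*5^1*11^1*13^1 * 37^1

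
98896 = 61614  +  37282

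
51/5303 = 51/5303 = 0.01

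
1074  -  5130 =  - 4056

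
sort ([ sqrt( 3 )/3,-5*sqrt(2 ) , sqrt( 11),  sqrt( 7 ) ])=[ - 5*sqrt ( 2),sqrt( 3)/3, sqrt ( 7 ),sqrt( 11 )]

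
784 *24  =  18816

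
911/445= 911/445 = 2.05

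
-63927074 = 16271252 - 80198326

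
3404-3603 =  - 199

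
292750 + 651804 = 944554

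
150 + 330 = 480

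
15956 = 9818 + 6138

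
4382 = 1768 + 2614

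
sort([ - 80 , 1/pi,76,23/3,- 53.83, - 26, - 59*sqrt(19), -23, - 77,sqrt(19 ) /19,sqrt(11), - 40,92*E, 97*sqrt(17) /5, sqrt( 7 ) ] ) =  [  -  59*sqrt(19), - 80, - 77,-53.83, - 40,-26, - 23,sqrt(19 )/19,1/pi,sqrt(7),sqrt(11),23/3,76,97*sqrt(17) /5,  92 * E]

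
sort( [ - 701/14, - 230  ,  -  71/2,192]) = [ -230, - 701/14, - 71/2,192 ] 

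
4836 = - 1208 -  - 6044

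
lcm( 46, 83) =3818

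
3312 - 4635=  - 1323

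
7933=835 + 7098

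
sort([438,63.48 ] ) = [63.48,  438 ] 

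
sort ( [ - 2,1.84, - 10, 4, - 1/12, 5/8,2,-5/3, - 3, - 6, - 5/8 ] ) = [ - 10, - 6, - 3, - 2, - 5/3, - 5/8, - 1/12, 5/8, 1.84,2  ,  4] 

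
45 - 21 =24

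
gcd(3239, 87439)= 1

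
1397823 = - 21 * ( - 66563 )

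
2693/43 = 2693/43 = 62.63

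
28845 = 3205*9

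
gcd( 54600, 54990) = 390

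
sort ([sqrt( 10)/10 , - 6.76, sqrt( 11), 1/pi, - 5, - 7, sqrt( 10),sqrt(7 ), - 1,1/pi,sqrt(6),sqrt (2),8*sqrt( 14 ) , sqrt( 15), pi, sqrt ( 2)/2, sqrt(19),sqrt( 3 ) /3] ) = [ - 7 , -6.76, - 5,-1,  sqrt( 10 ) /10 , 1/pi, 1/pi, sqrt( 3)/3, sqrt( 2 ) /2, sqrt ( 2 ), sqrt( 6), sqrt(7) , pi, sqrt( 10 ), sqrt(11 ), sqrt( 15 ), sqrt(19 ),8*sqrt (14 )] 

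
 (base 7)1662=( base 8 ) 1251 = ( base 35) JG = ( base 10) 681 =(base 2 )1010101001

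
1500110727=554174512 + 945936215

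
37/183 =37/183 = 0.20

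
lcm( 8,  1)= 8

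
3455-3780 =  - 325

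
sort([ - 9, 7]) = [-9, 7]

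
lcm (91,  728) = 728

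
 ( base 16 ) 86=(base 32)46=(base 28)4m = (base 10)134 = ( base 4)2012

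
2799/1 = 2799=2799.00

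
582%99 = 87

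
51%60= 51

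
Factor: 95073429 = 3^1*11^1*83^1*103^1*337^1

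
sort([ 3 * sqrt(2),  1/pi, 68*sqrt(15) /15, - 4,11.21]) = [ - 4, 1/pi, 3*sqrt(2 ),11.21, 68* sqrt( 15 )/15]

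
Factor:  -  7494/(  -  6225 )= 2^1*5^( - 2 )*83^( -1)*1249^1= 2498/2075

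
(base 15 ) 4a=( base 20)3a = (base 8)106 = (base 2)1000110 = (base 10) 70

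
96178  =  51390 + 44788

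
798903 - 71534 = 727369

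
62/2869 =62/2869  =  0.02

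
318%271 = 47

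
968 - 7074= - 6106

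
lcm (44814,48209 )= 3181794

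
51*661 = 33711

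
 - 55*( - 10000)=550000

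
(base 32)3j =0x73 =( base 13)8B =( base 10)115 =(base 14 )83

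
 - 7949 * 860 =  - 6836140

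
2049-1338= 711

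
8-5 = 3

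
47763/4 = 11940 + 3/4 = 11940.75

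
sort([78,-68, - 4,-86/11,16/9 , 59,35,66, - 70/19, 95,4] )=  [ - 68,-86/11, - 4,- 70/19, 16/9 , 4,  35,  59, 66 , 78,  95]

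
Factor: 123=3^1*41^1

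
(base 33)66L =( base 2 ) 1101001100001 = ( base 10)6753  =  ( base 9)10233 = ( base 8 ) 15141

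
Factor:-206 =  - 2^1 * 103^1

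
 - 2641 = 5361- 8002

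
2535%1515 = 1020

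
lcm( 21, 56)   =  168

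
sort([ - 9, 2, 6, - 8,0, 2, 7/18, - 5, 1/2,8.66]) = [ - 9, - 8, - 5 , 0, 7/18, 1/2,  2,2, 6, 8.66] 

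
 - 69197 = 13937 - 83134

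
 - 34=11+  - 45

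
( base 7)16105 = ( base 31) 4li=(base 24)7K1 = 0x11a1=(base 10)4513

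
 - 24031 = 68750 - 92781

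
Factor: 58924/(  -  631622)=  - 2^1*14731^1*315811^( - 1 ) = - 29462/315811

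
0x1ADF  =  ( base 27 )9BL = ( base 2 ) 1101011011111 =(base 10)6879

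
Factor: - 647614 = -2^1*11^1*29437^1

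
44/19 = 2 + 6/19= 2.32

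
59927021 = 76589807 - 16662786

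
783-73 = 710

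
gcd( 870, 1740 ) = 870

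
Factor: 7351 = 7351^1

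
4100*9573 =39249300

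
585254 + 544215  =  1129469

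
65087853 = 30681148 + 34406705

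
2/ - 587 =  - 1 + 585/587 = - 0.00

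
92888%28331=7895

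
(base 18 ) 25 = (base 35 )16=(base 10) 41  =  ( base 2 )101001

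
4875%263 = 141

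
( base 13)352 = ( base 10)574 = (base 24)NM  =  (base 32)HU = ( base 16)23E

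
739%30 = 19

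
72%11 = 6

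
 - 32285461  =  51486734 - 83772195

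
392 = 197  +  195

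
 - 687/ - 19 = 687/19 = 36.16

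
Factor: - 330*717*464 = - 2^5 * 3^2*  5^1*11^1*29^1*239^1 = - 109787040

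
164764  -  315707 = - 150943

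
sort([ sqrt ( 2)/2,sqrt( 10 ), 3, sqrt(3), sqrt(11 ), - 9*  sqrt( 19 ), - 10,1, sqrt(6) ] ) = [-9 *sqrt(19), - 10, sqrt( 2 ) /2, 1, sqrt( 3), sqrt(6) , 3, sqrt ( 10 ),  sqrt ( 11)]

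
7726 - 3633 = 4093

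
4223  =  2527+1696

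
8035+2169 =10204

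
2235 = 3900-1665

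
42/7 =6 = 6.00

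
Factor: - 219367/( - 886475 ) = 5^(-2)*53^1 * 59^(  -  1 )*601^ (- 1)*4139^1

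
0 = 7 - 7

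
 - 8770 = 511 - 9281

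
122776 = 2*61388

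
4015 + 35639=39654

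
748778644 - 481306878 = 267471766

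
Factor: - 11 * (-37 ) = 11^1 * 37^1  =  407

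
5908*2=11816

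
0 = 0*13916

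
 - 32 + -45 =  - 77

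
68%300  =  68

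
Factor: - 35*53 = - 5^1*7^1*53^1  =  - 1855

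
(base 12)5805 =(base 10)9797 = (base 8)23105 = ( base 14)37DB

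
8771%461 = 12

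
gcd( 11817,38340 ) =9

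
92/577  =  92/577 = 0.16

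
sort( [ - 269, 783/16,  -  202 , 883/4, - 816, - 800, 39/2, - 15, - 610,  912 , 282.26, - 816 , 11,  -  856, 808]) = [- 856, -816, - 816, - 800, - 610 , - 269, - 202, - 15,11, 39/2, 783/16, 883/4,  282.26,808,912 ] 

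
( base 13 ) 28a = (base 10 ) 452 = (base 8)704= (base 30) F2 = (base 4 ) 13010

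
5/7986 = 5/7986=0.00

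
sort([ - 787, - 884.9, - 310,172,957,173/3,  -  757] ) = [ - 884.9,-787, - 757 , - 310, 173/3, 172,957]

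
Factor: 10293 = 3^1*47^1*73^1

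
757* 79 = 59803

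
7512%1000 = 512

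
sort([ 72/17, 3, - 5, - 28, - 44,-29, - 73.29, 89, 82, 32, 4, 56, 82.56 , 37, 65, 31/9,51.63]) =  [ - 73.29, - 44,  -  29, - 28, - 5, 3,  31/9 , 4, 72/17,32,37,51.63, 56,65,82, 82.56, 89]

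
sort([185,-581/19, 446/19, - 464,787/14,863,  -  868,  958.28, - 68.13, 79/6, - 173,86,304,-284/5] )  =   [-868, - 464,- 173,  -  68.13, - 284/5, - 581/19, 79/6, 446/19,787/14,86, 185,304 , 863,  958.28 ]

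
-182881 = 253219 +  - 436100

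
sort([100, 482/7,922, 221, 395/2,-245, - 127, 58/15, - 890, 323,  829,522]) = [ - 890,-245, - 127,58/15, 482/7, 100, 395/2,221,  323, 522 , 829,922 ]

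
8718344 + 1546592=10264936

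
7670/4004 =295/154 = 1.92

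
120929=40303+80626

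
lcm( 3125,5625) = 28125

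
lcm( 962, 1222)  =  45214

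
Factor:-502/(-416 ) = 2^(-4)*13^(-1 )*251^1 = 251/208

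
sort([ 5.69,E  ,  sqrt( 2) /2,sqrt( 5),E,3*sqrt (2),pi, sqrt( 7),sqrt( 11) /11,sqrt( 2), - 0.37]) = [ - 0.37,sqrt( 11) /11,sqrt( 2) /2, sqrt( 2), sqrt( 5 )  ,  sqrt( 7 ),E, E,pi,3*sqrt( 2),5.69 ]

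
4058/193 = 21 +5/193 = 21.03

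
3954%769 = 109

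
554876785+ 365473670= 920350455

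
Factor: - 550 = - 2^1*5^2*11^1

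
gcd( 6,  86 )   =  2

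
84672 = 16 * 5292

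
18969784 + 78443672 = 97413456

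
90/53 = 90/53  =  1.70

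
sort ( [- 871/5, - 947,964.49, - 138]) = [-947, - 871/5, - 138, 964.49]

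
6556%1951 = 703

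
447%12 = 3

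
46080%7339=2046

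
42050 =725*58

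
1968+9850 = 11818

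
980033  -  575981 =404052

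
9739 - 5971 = 3768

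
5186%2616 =2570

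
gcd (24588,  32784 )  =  8196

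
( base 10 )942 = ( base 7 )2514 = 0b1110101110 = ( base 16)3AE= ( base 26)1A6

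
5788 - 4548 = 1240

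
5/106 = 5/106 =0.05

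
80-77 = 3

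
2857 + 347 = 3204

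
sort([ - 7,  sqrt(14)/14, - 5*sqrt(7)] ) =[- 5*sqrt( 7 ) ,-7,  sqrt( 14 )/14 ]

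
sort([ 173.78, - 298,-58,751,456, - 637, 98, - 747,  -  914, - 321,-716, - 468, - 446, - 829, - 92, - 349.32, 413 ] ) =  [ - 914, - 829, - 747,-716,-637, - 468, - 446, - 349.32 , -321,  -  298, - 92, - 58, 98,173.78, 413,  456, 751] 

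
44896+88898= 133794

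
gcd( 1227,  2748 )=3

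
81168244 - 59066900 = 22101344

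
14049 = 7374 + 6675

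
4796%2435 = 2361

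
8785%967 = 82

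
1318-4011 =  - 2693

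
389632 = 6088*64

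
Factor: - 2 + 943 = 941 = 941^1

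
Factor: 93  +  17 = 110=2^1 * 5^1*11^1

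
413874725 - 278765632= 135109093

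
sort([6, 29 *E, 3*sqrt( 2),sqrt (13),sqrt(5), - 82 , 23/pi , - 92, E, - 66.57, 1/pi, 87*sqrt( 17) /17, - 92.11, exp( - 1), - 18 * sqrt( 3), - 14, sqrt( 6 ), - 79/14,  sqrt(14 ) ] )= [ - 92.11, - 92, - 82,  -  66.57,-18 * sqrt( 3),- 14, - 79/14,1/pi,exp(-1), sqrt( 5),sqrt( 6 ) , E, sqrt( 13), sqrt(14 ),3*sqrt( 2),  6,23/pi, 87 * sqrt( 17) /17, 29 *E] 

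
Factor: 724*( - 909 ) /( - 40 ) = 164529/10=2^(- 1)*3^2*5^( - 1)*101^1*181^1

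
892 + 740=1632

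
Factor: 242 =2^1 * 11^2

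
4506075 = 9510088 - 5004013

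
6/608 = 3/304=0.01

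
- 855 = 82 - 937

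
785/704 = 785/704=1.12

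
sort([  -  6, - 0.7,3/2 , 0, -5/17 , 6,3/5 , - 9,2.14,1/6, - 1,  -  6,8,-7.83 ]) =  [- 9, - 7.83,-6, - 6, - 1, - 0.7,  -  5/17, 0,1/6,3/5,3/2, 2.14, 6, 8]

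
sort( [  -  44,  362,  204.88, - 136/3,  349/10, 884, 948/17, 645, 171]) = [ - 136/3,-44, 349/10, 948/17,171, 204.88, 362 , 645, 884]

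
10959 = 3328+7631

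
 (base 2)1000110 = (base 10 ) 70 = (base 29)2C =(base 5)240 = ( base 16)46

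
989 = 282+707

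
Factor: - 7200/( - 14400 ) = 1/2 = 2^( - 1)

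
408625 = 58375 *7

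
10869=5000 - -5869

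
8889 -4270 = 4619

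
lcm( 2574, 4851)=126126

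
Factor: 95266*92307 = 2^1 *3^1* 19^1*23^1*29^1*109^1*1061^1 = 8793718662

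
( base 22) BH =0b100000011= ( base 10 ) 259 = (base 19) DC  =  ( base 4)10003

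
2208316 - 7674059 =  - 5465743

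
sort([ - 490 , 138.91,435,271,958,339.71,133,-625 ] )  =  [-625, - 490, 133, 138.91,271,339.71,435,958 ] 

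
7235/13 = 556 + 7/13  =  556.54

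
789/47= 16+ 37/47 = 16.79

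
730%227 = 49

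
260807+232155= 492962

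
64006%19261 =6223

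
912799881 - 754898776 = 157901105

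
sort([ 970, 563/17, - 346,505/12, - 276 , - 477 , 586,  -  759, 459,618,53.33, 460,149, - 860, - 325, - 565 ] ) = [ - 860,  -  759, - 565, - 477, - 346, - 325  , - 276,  563/17,505/12,53.33,149, 459, 460,  586  ,  618,970 ]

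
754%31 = 10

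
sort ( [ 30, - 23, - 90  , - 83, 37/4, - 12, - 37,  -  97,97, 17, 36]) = [ - 97, - 90, - 83, - 37, - 23, - 12, 37/4, 17,30, 36 , 97]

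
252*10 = 2520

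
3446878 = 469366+2977512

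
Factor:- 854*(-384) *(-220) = -72145920 =-2^10*3^1*  5^1* 7^1*11^1*61^1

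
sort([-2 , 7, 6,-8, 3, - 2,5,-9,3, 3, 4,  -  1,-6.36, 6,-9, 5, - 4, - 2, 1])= [ - 9, - 9, - 8, - 6.36, - 4, - 2,-2, -2, - 1, 1, 3 , 3, 3, 4, 5, 5,6 , 6, 7]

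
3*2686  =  8058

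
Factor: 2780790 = 2^1*3^1*5^1 * 92693^1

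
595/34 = 17  +  1/2 = 17.50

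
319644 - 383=319261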